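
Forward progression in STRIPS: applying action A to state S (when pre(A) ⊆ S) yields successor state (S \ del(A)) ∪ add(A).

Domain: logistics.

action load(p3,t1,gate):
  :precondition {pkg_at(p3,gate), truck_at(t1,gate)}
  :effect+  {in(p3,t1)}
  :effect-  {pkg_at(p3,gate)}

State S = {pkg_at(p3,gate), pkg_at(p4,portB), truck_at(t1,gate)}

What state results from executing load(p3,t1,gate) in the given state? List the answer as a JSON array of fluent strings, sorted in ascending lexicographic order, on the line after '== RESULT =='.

Compute (S \ del) ∪ add:
  pre ⊆ S: {pkg_at(p3,gate), truck_at(t1,gate)} ⊆ S  — applicable
  S \ del = {pkg_at(p4,portB), truck_at(t1,gate)}
  ∪ add   = {in(p3,t1), pkg_at(p4,portB), truck_at(t1,gate)}

== RESULT ==
["in(p3,t1)", "pkg_at(p4,portB)", "truck_at(t1,gate)"]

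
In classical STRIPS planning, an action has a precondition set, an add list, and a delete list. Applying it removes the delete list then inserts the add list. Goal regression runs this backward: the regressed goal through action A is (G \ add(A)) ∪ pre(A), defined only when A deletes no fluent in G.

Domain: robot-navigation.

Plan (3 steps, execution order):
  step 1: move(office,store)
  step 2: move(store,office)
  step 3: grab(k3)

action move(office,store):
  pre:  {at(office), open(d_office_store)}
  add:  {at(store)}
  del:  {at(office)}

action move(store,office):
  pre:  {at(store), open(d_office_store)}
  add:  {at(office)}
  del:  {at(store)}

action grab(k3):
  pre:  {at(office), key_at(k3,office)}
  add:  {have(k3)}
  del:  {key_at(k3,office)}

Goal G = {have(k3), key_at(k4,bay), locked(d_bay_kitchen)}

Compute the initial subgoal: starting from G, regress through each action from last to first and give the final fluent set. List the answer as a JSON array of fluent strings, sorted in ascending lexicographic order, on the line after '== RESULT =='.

Regress step by step:
  through step 3 (grab(k3)): drop {have(k3)}, keep {key_at(k4,bay), locked(d_bay_kitchen)}, require {at(office), key_at(k3,office)}
    → {at(office), key_at(k3,office), key_at(k4,bay), locked(d_bay_kitchen)}
  through step 2 (move(store,office)): drop {at(office)}, keep {key_at(k3,office), key_at(k4,bay), locked(d_bay_kitchen)}, require {at(store), open(d_office_store)}
    → {at(store), key_at(k3,office), key_at(k4,bay), locked(d_bay_kitchen), open(d_office_store)}
  through step 1 (move(office,store)): drop {at(store)}, keep {key_at(k3,office), key_at(k4,bay), locked(d_bay_kitchen), open(d_office_store)}, require {at(office), open(d_office_store)}
    → {at(office), key_at(k3,office), key_at(k4,bay), locked(d_bay_kitchen), open(d_office_store)}

== RESULT ==
["at(office)", "key_at(k3,office)", "key_at(k4,bay)", "locked(d_bay_kitchen)", "open(d_office_store)"]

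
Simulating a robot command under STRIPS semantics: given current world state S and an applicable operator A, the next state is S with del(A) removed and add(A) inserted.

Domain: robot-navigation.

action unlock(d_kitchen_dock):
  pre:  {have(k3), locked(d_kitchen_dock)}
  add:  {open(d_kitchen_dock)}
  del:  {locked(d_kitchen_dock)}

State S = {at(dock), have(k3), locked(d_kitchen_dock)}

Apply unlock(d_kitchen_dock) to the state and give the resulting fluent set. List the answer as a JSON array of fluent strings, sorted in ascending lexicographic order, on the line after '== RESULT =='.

Progress:
  pre ⊆ S: {have(k3), locked(d_kitchen_dock)} ⊆ S  — applicable
  S \ del = {at(dock), have(k3)}
  ∪ add   = {at(dock), have(k3), open(d_kitchen_dock)}

== RESULT ==
["at(dock)", "have(k3)", "open(d_kitchen_dock)"]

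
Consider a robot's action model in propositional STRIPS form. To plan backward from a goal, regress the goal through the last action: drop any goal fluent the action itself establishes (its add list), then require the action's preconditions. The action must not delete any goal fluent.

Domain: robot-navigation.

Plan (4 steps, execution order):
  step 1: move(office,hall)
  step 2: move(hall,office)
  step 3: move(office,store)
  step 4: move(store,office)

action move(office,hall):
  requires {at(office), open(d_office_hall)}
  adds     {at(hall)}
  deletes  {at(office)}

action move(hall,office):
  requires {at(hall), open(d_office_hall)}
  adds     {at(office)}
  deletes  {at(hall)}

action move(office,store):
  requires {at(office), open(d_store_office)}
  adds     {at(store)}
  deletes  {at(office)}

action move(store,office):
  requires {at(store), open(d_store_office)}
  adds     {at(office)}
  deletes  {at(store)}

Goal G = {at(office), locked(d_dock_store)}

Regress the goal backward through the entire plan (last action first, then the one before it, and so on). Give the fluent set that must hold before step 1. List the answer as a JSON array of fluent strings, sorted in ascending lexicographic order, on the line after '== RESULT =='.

Work backward from the goal:
  through step 4 (move(store,office)): drop {at(office)}, keep {locked(d_dock_store)}, require {at(store), open(d_store_office)}
    → {at(store), locked(d_dock_store), open(d_store_office)}
  through step 3 (move(office,store)): drop {at(store)}, keep {locked(d_dock_store), open(d_store_office)}, require {at(office), open(d_store_office)}
    → {at(office), locked(d_dock_store), open(d_store_office)}
  through step 2 (move(hall,office)): drop {at(office)}, keep {locked(d_dock_store), open(d_store_office)}, require {at(hall), open(d_office_hall)}
    → {at(hall), locked(d_dock_store), open(d_office_hall), open(d_store_office)}
  through step 1 (move(office,hall)): drop {at(hall)}, keep {locked(d_dock_store), open(d_office_hall), open(d_store_office)}, require {at(office), open(d_office_hall)}
    → {at(office), locked(d_dock_store), open(d_office_hall), open(d_store_office)}

== RESULT ==
["at(office)", "locked(d_dock_store)", "open(d_office_hall)", "open(d_store_office)"]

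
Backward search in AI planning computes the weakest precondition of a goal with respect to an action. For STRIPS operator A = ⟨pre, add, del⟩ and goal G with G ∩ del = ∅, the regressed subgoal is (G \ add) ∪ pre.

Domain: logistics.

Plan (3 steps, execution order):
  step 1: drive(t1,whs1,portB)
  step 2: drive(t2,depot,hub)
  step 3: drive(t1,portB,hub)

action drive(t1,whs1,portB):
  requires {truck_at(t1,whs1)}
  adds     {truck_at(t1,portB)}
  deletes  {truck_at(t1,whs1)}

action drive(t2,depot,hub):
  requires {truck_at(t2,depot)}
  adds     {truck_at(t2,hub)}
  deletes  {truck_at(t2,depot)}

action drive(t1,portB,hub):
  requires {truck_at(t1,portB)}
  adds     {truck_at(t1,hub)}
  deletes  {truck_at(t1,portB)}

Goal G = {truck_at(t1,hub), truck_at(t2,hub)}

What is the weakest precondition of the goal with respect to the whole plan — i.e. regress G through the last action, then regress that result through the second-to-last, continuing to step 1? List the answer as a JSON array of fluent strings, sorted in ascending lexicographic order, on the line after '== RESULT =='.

Work backward from the goal:
  through step 3 (drive(t1,portB,hub)): drop {truck_at(t1,hub)}, keep {truck_at(t2,hub)}, require {truck_at(t1,portB)}
    → {truck_at(t1,portB), truck_at(t2,hub)}
  through step 2 (drive(t2,depot,hub)): drop {truck_at(t2,hub)}, keep {truck_at(t1,portB)}, require {truck_at(t2,depot)}
    → {truck_at(t1,portB), truck_at(t2,depot)}
  through step 1 (drive(t1,whs1,portB)): drop {truck_at(t1,portB)}, keep {truck_at(t2,depot)}, require {truck_at(t1,whs1)}
    → {truck_at(t1,whs1), truck_at(t2,depot)}

== RESULT ==
["truck_at(t1,whs1)", "truck_at(t2,depot)"]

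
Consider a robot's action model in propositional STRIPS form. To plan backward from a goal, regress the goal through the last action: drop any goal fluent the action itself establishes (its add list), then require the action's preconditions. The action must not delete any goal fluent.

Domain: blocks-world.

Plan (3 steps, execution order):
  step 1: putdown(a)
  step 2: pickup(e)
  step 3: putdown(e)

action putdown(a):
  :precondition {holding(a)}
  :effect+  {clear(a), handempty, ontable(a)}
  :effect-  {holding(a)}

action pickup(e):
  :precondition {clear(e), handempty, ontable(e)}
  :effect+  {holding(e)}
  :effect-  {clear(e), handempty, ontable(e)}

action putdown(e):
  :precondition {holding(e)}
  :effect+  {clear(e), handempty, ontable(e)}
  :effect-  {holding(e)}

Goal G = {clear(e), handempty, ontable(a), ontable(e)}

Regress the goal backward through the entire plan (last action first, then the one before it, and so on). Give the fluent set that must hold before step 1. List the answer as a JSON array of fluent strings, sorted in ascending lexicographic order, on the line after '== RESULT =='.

Work backward from the goal:
  through step 3 (putdown(e)): drop {clear(e), handempty, ontable(e)}, keep {ontable(a)}, require {holding(e)}
    → {holding(e), ontable(a)}
  through step 2 (pickup(e)): drop {holding(e)}, keep {ontable(a)}, require {clear(e), handempty, ontable(e)}
    → {clear(e), handempty, ontable(a), ontable(e)}
  through step 1 (putdown(a)): drop {handempty, ontable(a)}, keep {clear(e), ontable(e)}, require {holding(a)}
    → {clear(e), holding(a), ontable(e)}

== RESULT ==
["clear(e)", "holding(a)", "ontable(e)"]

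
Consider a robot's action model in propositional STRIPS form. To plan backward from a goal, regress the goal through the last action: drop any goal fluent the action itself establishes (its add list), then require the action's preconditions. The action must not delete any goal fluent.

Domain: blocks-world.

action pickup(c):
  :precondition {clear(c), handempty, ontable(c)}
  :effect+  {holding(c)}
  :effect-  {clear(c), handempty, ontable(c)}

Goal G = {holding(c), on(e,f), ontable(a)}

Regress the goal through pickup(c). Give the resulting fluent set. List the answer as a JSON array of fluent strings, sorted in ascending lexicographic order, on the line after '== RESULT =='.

Regress:
  G ∩ del = {}  (empty — regression defined)
  G \ add = {holding(c), on(e,f), ontable(a)} \ {holding(c)} = {on(e,f), ontable(a)}
  ∪ pre   = {on(e,f), ontable(a)} ∪ {clear(c), handempty, ontable(c)}
          = {clear(c), handempty, on(e,f), ontable(a), ontable(c)}

== RESULT ==
["clear(c)", "handempty", "on(e,f)", "ontable(a)", "ontable(c)"]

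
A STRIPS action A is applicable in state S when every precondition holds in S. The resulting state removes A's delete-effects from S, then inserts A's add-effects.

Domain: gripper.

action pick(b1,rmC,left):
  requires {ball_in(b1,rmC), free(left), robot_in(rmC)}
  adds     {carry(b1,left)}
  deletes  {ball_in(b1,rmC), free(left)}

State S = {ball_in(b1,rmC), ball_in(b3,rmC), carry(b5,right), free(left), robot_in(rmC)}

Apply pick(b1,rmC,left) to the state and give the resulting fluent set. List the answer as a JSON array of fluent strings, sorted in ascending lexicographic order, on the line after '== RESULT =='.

Compute (S \ del) ∪ add:
  pre ⊆ S: {ball_in(b1,rmC), free(left), robot_in(rmC)} ⊆ S  — applicable
  S \ del = {ball_in(b3,rmC), carry(b5,right), robot_in(rmC)}
  ∪ add   = {ball_in(b3,rmC), carry(b1,left), carry(b5,right), robot_in(rmC)}

== RESULT ==
["ball_in(b3,rmC)", "carry(b1,left)", "carry(b5,right)", "robot_in(rmC)"]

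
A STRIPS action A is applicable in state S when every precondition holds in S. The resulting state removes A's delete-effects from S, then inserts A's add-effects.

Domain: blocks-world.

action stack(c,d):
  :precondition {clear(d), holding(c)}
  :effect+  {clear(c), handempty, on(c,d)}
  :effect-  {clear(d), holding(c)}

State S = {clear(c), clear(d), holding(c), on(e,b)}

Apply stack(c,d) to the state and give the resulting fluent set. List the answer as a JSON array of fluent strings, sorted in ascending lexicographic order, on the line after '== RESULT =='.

Progress:
  pre ⊆ S: {clear(d), holding(c)} ⊆ S  — applicable
  S \ del = {clear(c), on(e,b)}
  ∪ add   = {clear(c), handempty, on(c,d), on(e,b)}

== RESULT ==
["clear(c)", "handempty", "on(c,d)", "on(e,b)"]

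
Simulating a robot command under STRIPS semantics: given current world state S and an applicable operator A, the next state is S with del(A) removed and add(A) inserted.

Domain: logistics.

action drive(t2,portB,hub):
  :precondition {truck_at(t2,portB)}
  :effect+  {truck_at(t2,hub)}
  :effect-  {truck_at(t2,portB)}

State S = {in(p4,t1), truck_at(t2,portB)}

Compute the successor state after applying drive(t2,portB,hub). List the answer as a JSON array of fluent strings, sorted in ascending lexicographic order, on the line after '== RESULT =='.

Compute (S \ del) ∪ add:
  pre ⊆ S: {truck_at(t2,portB)} ⊆ S  — applicable
  S \ del = {in(p4,t1)}
  ∪ add   = {in(p4,t1), truck_at(t2,hub)}

== RESULT ==
["in(p4,t1)", "truck_at(t2,hub)"]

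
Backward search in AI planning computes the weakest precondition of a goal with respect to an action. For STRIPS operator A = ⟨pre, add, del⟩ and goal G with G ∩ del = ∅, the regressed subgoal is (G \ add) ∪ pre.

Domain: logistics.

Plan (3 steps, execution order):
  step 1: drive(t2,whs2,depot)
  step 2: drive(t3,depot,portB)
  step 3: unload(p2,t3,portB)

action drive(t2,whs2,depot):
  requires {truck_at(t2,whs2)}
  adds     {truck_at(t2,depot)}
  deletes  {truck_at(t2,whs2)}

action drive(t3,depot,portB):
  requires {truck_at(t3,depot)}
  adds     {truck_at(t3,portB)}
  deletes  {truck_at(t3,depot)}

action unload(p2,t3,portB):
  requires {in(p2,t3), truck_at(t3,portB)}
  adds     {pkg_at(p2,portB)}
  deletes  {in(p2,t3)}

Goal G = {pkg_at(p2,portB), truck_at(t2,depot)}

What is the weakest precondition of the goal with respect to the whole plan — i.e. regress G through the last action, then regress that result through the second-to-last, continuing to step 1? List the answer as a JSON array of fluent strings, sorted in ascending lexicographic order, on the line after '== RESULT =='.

Work backward from the goal:
  through step 3 (unload(p2,t3,portB)): drop {pkg_at(p2,portB)}, keep {truck_at(t2,depot)}, require {in(p2,t3), truck_at(t3,portB)}
    → {in(p2,t3), truck_at(t2,depot), truck_at(t3,portB)}
  through step 2 (drive(t3,depot,portB)): drop {truck_at(t3,portB)}, keep {in(p2,t3), truck_at(t2,depot)}, require {truck_at(t3,depot)}
    → {in(p2,t3), truck_at(t2,depot), truck_at(t3,depot)}
  through step 1 (drive(t2,whs2,depot)): drop {truck_at(t2,depot)}, keep {in(p2,t3), truck_at(t3,depot)}, require {truck_at(t2,whs2)}
    → {in(p2,t3), truck_at(t2,whs2), truck_at(t3,depot)}

== RESULT ==
["in(p2,t3)", "truck_at(t2,whs2)", "truck_at(t3,depot)"]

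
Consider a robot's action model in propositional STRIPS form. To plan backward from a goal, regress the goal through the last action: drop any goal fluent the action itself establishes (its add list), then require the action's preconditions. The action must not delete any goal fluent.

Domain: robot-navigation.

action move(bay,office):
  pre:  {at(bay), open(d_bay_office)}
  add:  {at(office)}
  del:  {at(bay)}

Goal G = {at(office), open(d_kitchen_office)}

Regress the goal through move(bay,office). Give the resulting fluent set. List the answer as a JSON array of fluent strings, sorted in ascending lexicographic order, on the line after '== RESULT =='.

Regress:
  G ∩ del = {}  (empty — regression defined)
  G \ add = {at(office), open(d_kitchen_office)} \ {at(office)} = {open(d_kitchen_office)}
  ∪ pre   = {open(d_kitchen_office)} ∪ {at(bay), open(d_bay_office)}
          = {at(bay), open(d_bay_office), open(d_kitchen_office)}

== RESULT ==
["at(bay)", "open(d_bay_office)", "open(d_kitchen_office)"]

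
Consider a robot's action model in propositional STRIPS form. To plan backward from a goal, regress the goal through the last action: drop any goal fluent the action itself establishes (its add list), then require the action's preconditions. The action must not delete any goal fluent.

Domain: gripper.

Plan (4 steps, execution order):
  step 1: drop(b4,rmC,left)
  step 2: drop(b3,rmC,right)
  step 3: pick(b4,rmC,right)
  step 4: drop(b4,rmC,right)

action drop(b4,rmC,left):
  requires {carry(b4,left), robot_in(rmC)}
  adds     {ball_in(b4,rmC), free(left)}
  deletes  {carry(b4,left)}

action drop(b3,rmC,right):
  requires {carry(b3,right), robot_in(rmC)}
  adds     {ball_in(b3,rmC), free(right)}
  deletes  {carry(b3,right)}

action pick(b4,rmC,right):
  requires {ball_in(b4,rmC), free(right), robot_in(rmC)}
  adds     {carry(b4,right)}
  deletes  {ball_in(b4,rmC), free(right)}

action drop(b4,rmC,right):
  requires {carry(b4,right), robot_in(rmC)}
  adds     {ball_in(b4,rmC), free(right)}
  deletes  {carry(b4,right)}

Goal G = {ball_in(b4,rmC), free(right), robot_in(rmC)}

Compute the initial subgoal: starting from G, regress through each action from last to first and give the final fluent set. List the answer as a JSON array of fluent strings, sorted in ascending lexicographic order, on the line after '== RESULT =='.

Work backward from the goal:
  through step 4 (drop(b4,rmC,right)): drop {ball_in(b4,rmC), free(right)}, keep {robot_in(rmC)}, require {carry(b4,right), robot_in(rmC)}
    → {carry(b4,right), robot_in(rmC)}
  through step 3 (pick(b4,rmC,right)): drop {carry(b4,right)}, keep {robot_in(rmC)}, require {ball_in(b4,rmC), free(right), robot_in(rmC)}
    → {ball_in(b4,rmC), free(right), robot_in(rmC)}
  through step 2 (drop(b3,rmC,right)): drop {free(right)}, keep {ball_in(b4,rmC), robot_in(rmC)}, require {carry(b3,right), robot_in(rmC)}
    → {ball_in(b4,rmC), carry(b3,right), robot_in(rmC)}
  through step 1 (drop(b4,rmC,left)): drop {ball_in(b4,rmC)}, keep {carry(b3,right), robot_in(rmC)}, require {carry(b4,left), robot_in(rmC)}
    → {carry(b3,right), carry(b4,left), robot_in(rmC)}

== RESULT ==
["carry(b3,right)", "carry(b4,left)", "robot_in(rmC)"]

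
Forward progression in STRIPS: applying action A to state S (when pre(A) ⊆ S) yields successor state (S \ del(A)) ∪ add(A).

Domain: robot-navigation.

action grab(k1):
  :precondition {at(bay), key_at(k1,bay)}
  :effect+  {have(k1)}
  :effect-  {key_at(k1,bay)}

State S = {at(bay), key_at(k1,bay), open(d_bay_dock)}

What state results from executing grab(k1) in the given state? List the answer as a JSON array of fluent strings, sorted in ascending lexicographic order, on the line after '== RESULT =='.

Progress:
  pre ⊆ S: {at(bay), key_at(k1,bay)} ⊆ S  — applicable
  S \ del = {at(bay), open(d_bay_dock)}
  ∪ add   = {at(bay), have(k1), open(d_bay_dock)}

== RESULT ==
["at(bay)", "have(k1)", "open(d_bay_dock)"]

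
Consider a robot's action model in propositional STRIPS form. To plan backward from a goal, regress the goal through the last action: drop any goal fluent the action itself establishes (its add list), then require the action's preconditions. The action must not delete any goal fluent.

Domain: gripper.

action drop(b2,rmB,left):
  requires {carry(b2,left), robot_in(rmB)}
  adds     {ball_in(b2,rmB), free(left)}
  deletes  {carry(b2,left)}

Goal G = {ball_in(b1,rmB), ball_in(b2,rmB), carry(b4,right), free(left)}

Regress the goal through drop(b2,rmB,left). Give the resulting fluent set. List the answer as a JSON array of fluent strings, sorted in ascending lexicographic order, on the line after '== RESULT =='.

Compute (G \ add) ∪ pre:
  G ∩ del = {}  (empty — regression defined)
  G \ add = {ball_in(b1,rmB), ball_in(b2,rmB), carry(b4,right), free(left)} \ {ball_in(b2,rmB), free(left)} = {ball_in(b1,rmB), carry(b4,right)}
  ∪ pre   = {ball_in(b1,rmB), carry(b4,right)} ∪ {carry(b2,left), robot_in(rmB)}
          = {ball_in(b1,rmB), carry(b2,left), carry(b4,right), robot_in(rmB)}

== RESULT ==
["ball_in(b1,rmB)", "carry(b2,left)", "carry(b4,right)", "robot_in(rmB)"]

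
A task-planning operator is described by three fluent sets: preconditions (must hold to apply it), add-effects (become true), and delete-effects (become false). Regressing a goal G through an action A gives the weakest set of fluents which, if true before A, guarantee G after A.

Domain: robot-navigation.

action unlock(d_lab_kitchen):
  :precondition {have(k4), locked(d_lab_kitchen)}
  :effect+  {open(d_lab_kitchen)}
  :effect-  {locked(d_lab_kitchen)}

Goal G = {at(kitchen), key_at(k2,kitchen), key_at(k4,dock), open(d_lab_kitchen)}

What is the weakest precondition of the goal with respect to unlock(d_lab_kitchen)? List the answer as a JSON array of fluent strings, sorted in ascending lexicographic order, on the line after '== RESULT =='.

Compute (G \ add) ∪ pre:
  G ∩ del = {}  (empty — regression defined)
  G \ add = {at(kitchen), key_at(k2,kitchen), key_at(k4,dock), open(d_lab_kitchen)} \ {open(d_lab_kitchen)} = {at(kitchen), key_at(k2,kitchen), key_at(k4,dock)}
  ∪ pre   = {at(kitchen), key_at(k2,kitchen), key_at(k4,dock)} ∪ {have(k4), locked(d_lab_kitchen)}
          = {at(kitchen), have(k4), key_at(k2,kitchen), key_at(k4,dock), locked(d_lab_kitchen)}

== RESULT ==
["at(kitchen)", "have(k4)", "key_at(k2,kitchen)", "key_at(k4,dock)", "locked(d_lab_kitchen)"]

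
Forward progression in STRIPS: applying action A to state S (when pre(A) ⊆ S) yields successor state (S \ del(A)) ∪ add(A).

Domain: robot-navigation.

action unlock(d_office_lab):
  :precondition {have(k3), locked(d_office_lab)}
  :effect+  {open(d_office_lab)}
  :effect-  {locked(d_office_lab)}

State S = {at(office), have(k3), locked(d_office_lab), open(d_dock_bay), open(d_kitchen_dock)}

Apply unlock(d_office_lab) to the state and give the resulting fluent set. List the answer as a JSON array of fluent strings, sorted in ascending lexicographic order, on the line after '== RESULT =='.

Compute (S \ del) ∪ add:
  pre ⊆ S: {have(k3), locked(d_office_lab)} ⊆ S  — applicable
  S \ del = {at(office), have(k3), open(d_dock_bay), open(d_kitchen_dock)}
  ∪ add   = {at(office), have(k3), open(d_dock_bay), open(d_kitchen_dock), open(d_office_lab)}

== RESULT ==
["at(office)", "have(k3)", "open(d_dock_bay)", "open(d_kitchen_dock)", "open(d_office_lab)"]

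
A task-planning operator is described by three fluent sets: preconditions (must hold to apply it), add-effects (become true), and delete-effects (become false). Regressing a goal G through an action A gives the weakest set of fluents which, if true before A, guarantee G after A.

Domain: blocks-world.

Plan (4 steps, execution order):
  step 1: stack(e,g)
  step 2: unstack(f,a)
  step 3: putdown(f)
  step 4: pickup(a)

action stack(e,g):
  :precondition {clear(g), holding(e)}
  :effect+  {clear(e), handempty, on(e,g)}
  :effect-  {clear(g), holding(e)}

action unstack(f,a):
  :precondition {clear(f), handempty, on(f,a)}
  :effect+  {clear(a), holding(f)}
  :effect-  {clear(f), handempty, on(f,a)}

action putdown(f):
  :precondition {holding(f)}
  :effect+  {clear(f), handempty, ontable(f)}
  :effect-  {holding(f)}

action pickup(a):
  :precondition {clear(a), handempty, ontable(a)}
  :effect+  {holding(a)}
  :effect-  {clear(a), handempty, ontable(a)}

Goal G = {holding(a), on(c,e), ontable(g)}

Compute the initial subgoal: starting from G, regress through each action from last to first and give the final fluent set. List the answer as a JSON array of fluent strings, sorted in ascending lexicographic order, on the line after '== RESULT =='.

Work backward from the goal:
  through step 4 (pickup(a)): drop {holding(a)}, keep {on(c,e), ontable(g)}, require {clear(a), handempty, ontable(a)}
    → {clear(a), handempty, on(c,e), ontable(a), ontable(g)}
  through step 3 (putdown(f)): drop {handempty}, keep {clear(a), on(c,e), ontable(a), ontable(g)}, require {holding(f)}
    → {clear(a), holding(f), on(c,e), ontable(a), ontable(g)}
  through step 2 (unstack(f,a)): drop {clear(a), holding(f)}, keep {on(c,e), ontable(a), ontable(g)}, require {clear(f), handempty, on(f,a)}
    → {clear(f), handempty, on(c,e), on(f,a), ontable(a), ontable(g)}
  through step 1 (stack(e,g)): drop {handempty}, keep {clear(f), on(c,e), on(f,a), ontable(a), ontable(g)}, require {clear(g), holding(e)}
    → {clear(f), clear(g), holding(e), on(c,e), on(f,a), ontable(a), ontable(g)}

== RESULT ==
["clear(f)", "clear(g)", "holding(e)", "on(c,e)", "on(f,a)", "ontable(a)", "ontable(g)"]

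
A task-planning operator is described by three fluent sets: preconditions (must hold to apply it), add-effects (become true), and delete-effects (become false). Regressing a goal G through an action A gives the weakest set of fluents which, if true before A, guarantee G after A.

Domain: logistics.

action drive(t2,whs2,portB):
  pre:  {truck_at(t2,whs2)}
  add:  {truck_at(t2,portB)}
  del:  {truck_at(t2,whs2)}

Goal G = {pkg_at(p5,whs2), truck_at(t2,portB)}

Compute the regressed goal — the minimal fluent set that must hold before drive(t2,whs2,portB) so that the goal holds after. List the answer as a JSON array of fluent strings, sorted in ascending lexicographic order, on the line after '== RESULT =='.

Compute (G \ add) ∪ pre:
  G ∩ del = {}  (empty — regression defined)
  G \ add = {pkg_at(p5,whs2), truck_at(t2,portB)} \ {truck_at(t2,portB)} = {pkg_at(p5,whs2)}
  ∪ pre   = {pkg_at(p5,whs2)} ∪ {truck_at(t2,whs2)}
          = {pkg_at(p5,whs2), truck_at(t2,whs2)}

== RESULT ==
["pkg_at(p5,whs2)", "truck_at(t2,whs2)"]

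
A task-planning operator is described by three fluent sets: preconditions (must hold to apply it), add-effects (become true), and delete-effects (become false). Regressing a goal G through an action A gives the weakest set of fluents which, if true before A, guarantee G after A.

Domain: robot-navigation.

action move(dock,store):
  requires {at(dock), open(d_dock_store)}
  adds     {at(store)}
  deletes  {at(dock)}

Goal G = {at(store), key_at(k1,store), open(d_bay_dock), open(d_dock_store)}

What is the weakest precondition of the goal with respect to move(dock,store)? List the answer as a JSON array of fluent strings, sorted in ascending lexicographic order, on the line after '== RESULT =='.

Regress:
  G ∩ del = {}  (empty — regression defined)
  G \ add = {at(store), key_at(k1,store), open(d_bay_dock), open(d_dock_store)} \ {at(store)} = {key_at(k1,store), open(d_bay_dock), open(d_dock_store)}
  ∪ pre   = {key_at(k1,store), open(d_bay_dock), open(d_dock_store)} ∪ {at(dock), open(d_dock_store)}
          = {at(dock), key_at(k1,store), open(d_bay_dock), open(d_dock_store)}

== RESULT ==
["at(dock)", "key_at(k1,store)", "open(d_bay_dock)", "open(d_dock_store)"]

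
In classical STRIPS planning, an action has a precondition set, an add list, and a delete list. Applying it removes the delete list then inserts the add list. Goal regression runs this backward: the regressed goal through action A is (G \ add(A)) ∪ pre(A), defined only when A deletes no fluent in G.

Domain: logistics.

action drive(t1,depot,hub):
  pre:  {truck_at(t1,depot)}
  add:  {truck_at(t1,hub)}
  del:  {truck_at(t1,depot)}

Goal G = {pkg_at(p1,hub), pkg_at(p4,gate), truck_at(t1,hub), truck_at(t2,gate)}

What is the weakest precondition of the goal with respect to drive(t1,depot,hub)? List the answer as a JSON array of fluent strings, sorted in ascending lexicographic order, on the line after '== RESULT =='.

Compute (G \ add) ∪ pre:
  G ∩ del = {}  (empty — regression defined)
  G \ add = {pkg_at(p1,hub), pkg_at(p4,gate), truck_at(t1,hub), truck_at(t2,gate)} \ {truck_at(t1,hub)} = {pkg_at(p1,hub), pkg_at(p4,gate), truck_at(t2,gate)}
  ∪ pre   = {pkg_at(p1,hub), pkg_at(p4,gate), truck_at(t2,gate)} ∪ {truck_at(t1,depot)}
          = {pkg_at(p1,hub), pkg_at(p4,gate), truck_at(t1,depot), truck_at(t2,gate)}

== RESULT ==
["pkg_at(p1,hub)", "pkg_at(p4,gate)", "truck_at(t1,depot)", "truck_at(t2,gate)"]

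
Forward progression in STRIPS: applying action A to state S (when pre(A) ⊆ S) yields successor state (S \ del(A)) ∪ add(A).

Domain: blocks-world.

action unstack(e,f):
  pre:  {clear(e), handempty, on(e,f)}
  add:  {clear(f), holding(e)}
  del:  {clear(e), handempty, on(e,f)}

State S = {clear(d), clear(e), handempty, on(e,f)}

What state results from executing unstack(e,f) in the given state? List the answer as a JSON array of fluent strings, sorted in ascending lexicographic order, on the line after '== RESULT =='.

Compute (S \ del) ∪ add:
  pre ⊆ S: {clear(e), handempty, on(e,f)} ⊆ S  — applicable
  S \ del = {clear(d)}
  ∪ add   = {clear(d), clear(f), holding(e)}

== RESULT ==
["clear(d)", "clear(f)", "holding(e)"]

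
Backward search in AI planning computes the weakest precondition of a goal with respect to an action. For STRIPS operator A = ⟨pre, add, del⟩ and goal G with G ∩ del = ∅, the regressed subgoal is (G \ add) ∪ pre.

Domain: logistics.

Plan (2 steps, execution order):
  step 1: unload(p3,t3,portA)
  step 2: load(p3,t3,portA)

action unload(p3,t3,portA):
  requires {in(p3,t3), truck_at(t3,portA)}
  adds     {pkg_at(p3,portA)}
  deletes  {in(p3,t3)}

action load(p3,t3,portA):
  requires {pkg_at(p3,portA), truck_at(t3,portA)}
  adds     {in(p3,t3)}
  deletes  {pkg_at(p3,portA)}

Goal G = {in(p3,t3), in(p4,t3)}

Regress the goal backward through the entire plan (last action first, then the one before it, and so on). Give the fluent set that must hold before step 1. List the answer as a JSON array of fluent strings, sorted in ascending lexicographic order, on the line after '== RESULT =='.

Regress step by step:
  through step 2 (load(p3,t3,portA)): drop {in(p3,t3)}, keep {in(p4,t3)}, require {pkg_at(p3,portA), truck_at(t3,portA)}
    → {in(p4,t3), pkg_at(p3,portA), truck_at(t3,portA)}
  through step 1 (unload(p3,t3,portA)): drop {pkg_at(p3,portA)}, keep {in(p4,t3), truck_at(t3,portA)}, require {in(p3,t3), truck_at(t3,portA)}
    → {in(p3,t3), in(p4,t3), truck_at(t3,portA)}

== RESULT ==
["in(p3,t3)", "in(p4,t3)", "truck_at(t3,portA)"]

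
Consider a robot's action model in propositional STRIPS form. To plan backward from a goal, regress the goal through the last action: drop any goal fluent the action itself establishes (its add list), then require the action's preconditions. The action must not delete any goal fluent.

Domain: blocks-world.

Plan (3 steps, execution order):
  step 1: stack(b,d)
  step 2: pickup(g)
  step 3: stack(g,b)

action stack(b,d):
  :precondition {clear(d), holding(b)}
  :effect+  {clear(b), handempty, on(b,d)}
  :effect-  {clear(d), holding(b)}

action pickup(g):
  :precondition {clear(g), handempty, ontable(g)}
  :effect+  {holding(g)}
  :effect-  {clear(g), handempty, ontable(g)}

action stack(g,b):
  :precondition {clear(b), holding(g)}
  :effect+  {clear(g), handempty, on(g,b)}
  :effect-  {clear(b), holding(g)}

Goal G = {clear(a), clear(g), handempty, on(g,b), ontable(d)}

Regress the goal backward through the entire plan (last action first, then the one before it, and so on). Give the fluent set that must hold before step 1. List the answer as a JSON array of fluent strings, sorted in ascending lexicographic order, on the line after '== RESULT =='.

Work backward from the goal:
  through step 3 (stack(g,b)): drop {clear(g), handempty, on(g,b)}, keep {clear(a), ontable(d)}, require {clear(b), holding(g)}
    → {clear(a), clear(b), holding(g), ontable(d)}
  through step 2 (pickup(g)): drop {holding(g)}, keep {clear(a), clear(b), ontable(d)}, require {clear(g), handempty, ontable(g)}
    → {clear(a), clear(b), clear(g), handempty, ontable(d), ontable(g)}
  through step 1 (stack(b,d)): drop {clear(b), handempty}, keep {clear(a), clear(g), ontable(d), ontable(g)}, require {clear(d), holding(b)}
    → {clear(a), clear(d), clear(g), holding(b), ontable(d), ontable(g)}

== RESULT ==
["clear(a)", "clear(d)", "clear(g)", "holding(b)", "ontable(d)", "ontable(g)"]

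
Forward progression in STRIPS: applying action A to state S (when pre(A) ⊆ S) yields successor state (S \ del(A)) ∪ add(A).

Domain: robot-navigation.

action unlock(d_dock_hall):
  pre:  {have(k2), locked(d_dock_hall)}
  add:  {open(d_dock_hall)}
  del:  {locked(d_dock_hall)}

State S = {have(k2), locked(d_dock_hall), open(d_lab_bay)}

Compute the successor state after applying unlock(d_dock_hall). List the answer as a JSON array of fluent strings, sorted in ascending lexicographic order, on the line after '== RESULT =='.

Compute (S \ del) ∪ add:
  pre ⊆ S: {have(k2), locked(d_dock_hall)} ⊆ S  — applicable
  S \ del = {have(k2), open(d_lab_bay)}
  ∪ add   = {have(k2), open(d_dock_hall), open(d_lab_bay)}

== RESULT ==
["have(k2)", "open(d_dock_hall)", "open(d_lab_bay)"]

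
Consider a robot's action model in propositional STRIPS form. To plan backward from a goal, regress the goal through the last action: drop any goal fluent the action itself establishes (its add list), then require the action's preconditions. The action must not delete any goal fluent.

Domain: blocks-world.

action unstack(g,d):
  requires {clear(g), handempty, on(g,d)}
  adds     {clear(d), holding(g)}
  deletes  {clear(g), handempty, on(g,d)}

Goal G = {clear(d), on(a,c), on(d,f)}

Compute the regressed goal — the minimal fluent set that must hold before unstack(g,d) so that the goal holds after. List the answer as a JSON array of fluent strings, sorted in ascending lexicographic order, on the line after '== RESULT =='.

Compute (G \ add) ∪ pre:
  G ∩ del = {}  (empty — regression defined)
  G \ add = {clear(d), on(a,c), on(d,f)} \ {clear(d), holding(g)} = {on(a,c), on(d,f)}
  ∪ pre   = {on(a,c), on(d,f)} ∪ {clear(g), handempty, on(g,d)}
          = {clear(g), handempty, on(a,c), on(d,f), on(g,d)}

== RESULT ==
["clear(g)", "handempty", "on(a,c)", "on(d,f)", "on(g,d)"]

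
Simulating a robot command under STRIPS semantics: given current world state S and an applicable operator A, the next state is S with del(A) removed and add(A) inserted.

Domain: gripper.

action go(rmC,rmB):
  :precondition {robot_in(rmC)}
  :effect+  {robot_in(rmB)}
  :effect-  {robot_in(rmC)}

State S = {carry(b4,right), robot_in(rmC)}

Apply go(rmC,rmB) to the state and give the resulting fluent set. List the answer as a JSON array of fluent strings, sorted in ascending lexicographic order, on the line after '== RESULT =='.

Compute (S \ del) ∪ add:
  pre ⊆ S: {robot_in(rmC)} ⊆ S  — applicable
  S \ del = {carry(b4,right)}
  ∪ add   = {carry(b4,right), robot_in(rmB)}

== RESULT ==
["carry(b4,right)", "robot_in(rmB)"]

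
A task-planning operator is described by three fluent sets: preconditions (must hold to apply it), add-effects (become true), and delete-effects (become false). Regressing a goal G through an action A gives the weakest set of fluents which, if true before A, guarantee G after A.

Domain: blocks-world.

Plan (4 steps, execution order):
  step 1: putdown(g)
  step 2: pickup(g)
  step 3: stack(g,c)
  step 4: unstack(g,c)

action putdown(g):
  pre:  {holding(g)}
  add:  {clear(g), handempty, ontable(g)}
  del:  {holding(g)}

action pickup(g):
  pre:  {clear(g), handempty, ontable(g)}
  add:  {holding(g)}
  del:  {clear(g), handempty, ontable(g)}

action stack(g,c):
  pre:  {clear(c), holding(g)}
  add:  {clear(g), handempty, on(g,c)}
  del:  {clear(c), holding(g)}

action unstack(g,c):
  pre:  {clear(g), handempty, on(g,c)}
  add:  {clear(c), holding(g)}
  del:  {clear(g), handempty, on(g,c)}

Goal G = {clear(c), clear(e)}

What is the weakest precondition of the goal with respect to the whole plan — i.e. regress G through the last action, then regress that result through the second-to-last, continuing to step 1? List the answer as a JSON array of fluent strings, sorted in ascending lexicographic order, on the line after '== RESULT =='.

Regress step by step:
  through step 4 (unstack(g,c)): drop {clear(c)}, keep {clear(e)}, require {clear(g), handempty, on(g,c)}
    → {clear(e), clear(g), handempty, on(g,c)}
  through step 3 (stack(g,c)): drop {clear(g), handempty, on(g,c)}, keep {clear(e)}, require {clear(c), holding(g)}
    → {clear(c), clear(e), holding(g)}
  through step 2 (pickup(g)): drop {holding(g)}, keep {clear(c), clear(e)}, require {clear(g), handempty, ontable(g)}
    → {clear(c), clear(e), clear(g), handempty, ontable(g)}
  through step 1 (putdown(g)): drop {clear(g), handempty, ontable(g)}, keep {clear(c), clear(e)}, require {holding(g)}
    → {clear(c), clear(e), holding(g)}

== RESULT ==
["clear(c)", "clear(e)", "holding(g)"]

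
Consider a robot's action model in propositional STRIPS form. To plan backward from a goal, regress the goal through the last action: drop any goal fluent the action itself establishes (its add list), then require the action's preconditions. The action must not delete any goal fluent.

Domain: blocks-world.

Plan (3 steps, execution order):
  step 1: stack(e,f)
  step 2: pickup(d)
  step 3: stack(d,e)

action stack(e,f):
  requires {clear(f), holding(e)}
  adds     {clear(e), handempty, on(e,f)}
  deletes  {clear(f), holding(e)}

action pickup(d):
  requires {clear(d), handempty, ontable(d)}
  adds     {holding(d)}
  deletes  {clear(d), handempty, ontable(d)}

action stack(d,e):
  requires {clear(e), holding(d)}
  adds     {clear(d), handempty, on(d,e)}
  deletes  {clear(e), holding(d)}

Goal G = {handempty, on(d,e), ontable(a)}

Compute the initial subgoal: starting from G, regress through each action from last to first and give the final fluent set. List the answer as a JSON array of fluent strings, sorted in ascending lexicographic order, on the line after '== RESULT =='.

Work backward from the goal:
  through step 3 (stack(d,e)): drop {handempty, on(d,e)}, keep {ontable(a)}, require {clear(e), holding(d)}
    → {clear(e), holding(d), ontable(a)}
  through step 2 (pickup(d)): drop {holding(d)}, keep {clear(e), ontable(a)}, require {clear(d), handempty, ontable(d)}
    → {clear(d), clear(e), handempty, ontable(a), ontable(d)}
  through step 1 (stack(e,f)): drop {clear(e), handempty}, keep {clear(d), ontable(a), ontable(d)}, require {clear(f), holding(e)}
    → {clear(d), clear(f), holding(e), ontable(a), ontable(d)}

== RESULT ==
["clear(d)", "clear(f)", "holding(e)", "ontable(a)", "ontable(d)"]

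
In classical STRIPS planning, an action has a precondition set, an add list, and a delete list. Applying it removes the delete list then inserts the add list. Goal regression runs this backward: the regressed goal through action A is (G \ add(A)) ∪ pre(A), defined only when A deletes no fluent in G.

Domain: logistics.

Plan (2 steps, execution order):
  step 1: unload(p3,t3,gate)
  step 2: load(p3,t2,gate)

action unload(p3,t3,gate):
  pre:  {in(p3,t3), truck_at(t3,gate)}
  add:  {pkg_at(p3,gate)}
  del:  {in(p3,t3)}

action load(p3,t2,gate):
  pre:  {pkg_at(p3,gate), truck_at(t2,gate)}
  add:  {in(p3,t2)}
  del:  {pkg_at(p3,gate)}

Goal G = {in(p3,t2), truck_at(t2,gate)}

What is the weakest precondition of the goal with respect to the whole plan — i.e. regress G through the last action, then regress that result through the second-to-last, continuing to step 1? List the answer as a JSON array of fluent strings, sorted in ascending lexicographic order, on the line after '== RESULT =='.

Work backward from the goal:
  through step 2 (load(p3,t2,gate)): drop {in(p3,t2)}, keep {truck_at(t2,gate)}, require {pkg_at(p3,gate), truck_at(t2,gate)}
    → {pkg_at(p3,gate), truck_at(t2,gate)}
  through step 1 (unload(p3,t3,gate)): drop {pkg_at(p3,gate)}, keep {truck_at(t2,gate)}, require {in(p3,t3), truck_at(t3,gate)}
    → {in(p3,t3), truck_at(t2,gate), truck_at(t3,gate)}

== RESULT ==
["in(p3,t3)", "truck_at(t2,gate)", "truck_at(t3,gate)"]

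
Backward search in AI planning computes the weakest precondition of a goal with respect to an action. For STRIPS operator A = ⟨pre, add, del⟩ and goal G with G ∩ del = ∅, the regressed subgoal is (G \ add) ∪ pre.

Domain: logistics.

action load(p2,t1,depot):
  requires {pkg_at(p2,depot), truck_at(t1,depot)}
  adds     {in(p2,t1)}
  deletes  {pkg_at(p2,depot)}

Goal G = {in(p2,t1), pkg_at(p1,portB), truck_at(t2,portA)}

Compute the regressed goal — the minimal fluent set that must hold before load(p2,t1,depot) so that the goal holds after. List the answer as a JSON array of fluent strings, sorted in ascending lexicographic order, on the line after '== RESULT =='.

Compute (G \ add) ∪ pre:
  G ∩ del = {}  (empty — regression defined)
  G \ add = {in(p2,t1), pkg_at(p1,portB), truck_at(t2,portA)} \ {in(p2,t1)} = {pkg_at(p1,portB), truck_at(t2,portA)}
  ∪ pre   = {pkg_at(p1,portB), truck_at(t2,portA)} ∪ {pkg_at(p2,depot), truck_at(t1,depot)}
          = {pkg_at(p1,portB), pkg_at(p2,depot), truck_at(t1,depot), truck_at(t2,portA)}

== RESULT ==
["pkg_at(p1,portB)", "pkg_at(p2,depot)", "truck_at(t1,depot)", "truck_at(t2,portA)"]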